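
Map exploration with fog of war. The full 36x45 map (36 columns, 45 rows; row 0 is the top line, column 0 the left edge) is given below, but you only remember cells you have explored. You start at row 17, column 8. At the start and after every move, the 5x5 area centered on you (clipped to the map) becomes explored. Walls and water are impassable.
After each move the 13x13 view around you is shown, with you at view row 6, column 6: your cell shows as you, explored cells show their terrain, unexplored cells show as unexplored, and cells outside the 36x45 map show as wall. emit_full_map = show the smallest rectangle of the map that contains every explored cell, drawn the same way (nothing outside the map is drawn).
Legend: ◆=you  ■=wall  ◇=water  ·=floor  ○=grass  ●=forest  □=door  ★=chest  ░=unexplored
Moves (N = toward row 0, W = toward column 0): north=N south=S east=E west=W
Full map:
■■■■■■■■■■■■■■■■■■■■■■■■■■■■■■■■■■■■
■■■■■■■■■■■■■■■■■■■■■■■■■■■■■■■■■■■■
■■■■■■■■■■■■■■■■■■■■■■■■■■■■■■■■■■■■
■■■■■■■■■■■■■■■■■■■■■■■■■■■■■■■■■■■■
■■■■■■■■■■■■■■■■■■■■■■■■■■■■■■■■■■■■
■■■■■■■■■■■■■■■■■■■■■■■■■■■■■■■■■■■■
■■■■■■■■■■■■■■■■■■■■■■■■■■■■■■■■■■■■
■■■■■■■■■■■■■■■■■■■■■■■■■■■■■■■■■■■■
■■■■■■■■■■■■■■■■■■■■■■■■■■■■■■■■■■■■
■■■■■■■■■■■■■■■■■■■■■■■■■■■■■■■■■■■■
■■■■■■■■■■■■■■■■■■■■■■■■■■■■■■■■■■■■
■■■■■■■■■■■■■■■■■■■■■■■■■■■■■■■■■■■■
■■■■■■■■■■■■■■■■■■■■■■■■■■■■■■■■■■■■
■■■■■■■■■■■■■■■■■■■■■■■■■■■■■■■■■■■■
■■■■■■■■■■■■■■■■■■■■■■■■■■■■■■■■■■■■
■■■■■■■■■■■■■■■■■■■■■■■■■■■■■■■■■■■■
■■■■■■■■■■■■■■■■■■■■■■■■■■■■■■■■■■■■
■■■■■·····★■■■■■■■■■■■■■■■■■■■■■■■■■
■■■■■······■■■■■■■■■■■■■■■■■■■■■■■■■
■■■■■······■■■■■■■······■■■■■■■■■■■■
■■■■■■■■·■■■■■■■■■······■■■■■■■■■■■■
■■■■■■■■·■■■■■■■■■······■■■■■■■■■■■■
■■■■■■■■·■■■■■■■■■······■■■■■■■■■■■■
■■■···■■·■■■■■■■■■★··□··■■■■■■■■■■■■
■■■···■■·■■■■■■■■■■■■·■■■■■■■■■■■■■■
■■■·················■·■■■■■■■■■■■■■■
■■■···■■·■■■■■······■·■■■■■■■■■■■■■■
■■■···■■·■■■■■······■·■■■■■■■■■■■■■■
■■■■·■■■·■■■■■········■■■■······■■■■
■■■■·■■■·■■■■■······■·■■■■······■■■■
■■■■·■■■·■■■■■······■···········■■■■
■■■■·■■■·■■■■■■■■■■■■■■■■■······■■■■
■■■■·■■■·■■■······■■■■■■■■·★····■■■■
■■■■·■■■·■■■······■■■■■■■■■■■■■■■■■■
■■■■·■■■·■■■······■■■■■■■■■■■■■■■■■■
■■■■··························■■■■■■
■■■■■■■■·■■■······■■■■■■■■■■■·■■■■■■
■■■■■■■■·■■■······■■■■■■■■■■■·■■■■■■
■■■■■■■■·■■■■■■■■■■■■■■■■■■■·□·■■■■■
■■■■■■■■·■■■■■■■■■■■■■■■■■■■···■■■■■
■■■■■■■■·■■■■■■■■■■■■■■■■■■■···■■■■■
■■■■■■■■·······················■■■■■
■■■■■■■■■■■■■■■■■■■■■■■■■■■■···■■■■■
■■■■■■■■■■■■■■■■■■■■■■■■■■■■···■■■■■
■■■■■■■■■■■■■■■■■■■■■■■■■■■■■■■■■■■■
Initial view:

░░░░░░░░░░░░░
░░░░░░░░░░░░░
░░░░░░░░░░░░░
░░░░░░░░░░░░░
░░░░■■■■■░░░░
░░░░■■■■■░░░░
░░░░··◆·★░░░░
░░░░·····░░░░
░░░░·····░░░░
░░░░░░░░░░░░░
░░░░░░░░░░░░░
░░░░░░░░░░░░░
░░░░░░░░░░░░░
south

░░░░░░░░░░░░░
░░░░░░░░░░░░░
░░░░░░░░░░░░░
░░░░■■■■■░░░░
░░░░■■■■■░░░░
░░░░····★░░░░
░░░░··◆··░░░░
░░░░·····░░░░
░░░░■■·■■░░░░
░░░░░░░░░░░░░
░░░░░░░░░░░░░
░░░░░░░░░░░░░
░░░░░░░░░░░░░

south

░░░░░░░░░░░░░
░░░░░░░░░░░░░
░░░░■■■■■░░░░
░░░░■■■■■░░░░
░░░░····★░░░░
░░░░·····░░░░
░░░░··◆··░░░░
░░░░■■·■■░░░░
░░░░■■·■■░░░░
░░░░░░░░░░░░░
░░░░░░░░░░░░░
░░░░░░░░░░░░░
░░░░░░░░░░░░░

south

░░░░░░░░░░░░░
░░░░■■■■■░░░░
░░░░■■■■■░░░░
░░░░····★░░░░
░░░░·····░░░░
░░░░·····░░░░
░░░░■■◆■■░░░░
░░░░■■·■■░░░░
░░░░■■·■■░░░░
░░░░░░░░░░░░░
░░░░░░░░░░░░░
░░░░░░░░░░░░░
░░░░░░░░░░░░░

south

░░░░■■■■■░░░░
░░░░■■■■■░░░░
░░░░····★░░░░
░░░░·····░░░░
░░░░·····░░░░
░░░░■■·■■░░░░
░░░░■■◆■■░░░░
░░░░■■·■■░░░░
░░░░■■·■■░░░░
░░░░░░░░░░░░░
░░░░░░░░░░░░░
░░░░░░░░░░░░░
░░░░░░░░░░░░░

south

░░░░■■■■■░░░░
░░░░····★░░░░
░░░░·····░░░░
░░░░·····░░░░
░░░░■■·■■░░░░
░░░░■■·■■░░░░
░░░░■■◆■■░░░░
░░░░■■·■■░░░░
░░░░■■·■■░░░░
░░░░░░░░░░░░░
░░░░░░░░░░░░░
░░░░░░░░░░░░░
░░░░░░░░░░░░░

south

░░░░····★░░░░
░░░░·····░░░░
░░░░·····░░░░
░░░░■■·■■░░░░
░░░░■■·■■░░░░
░░░░■■·■■░░░░
░░░░■■◆■■░░░░
░░░░■■·■■░░░░
░░░░·····░░░░
░░░░░░░░░░░░░
░░░░░░░░░░░░░
░░░░░░░░░░░░░
░░░░░░░░░░░░░

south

░░░░·····░░░░
░░░░·····░░░░
░░░░■■·■■░░░░
░░░░■■·■■░░░░
░░░░■■·■■░░░░
░░░░■■·■■░░░░
░░░░■■◆■■░░░░
░░░░·····░░░░
░░░░■■·■■░░░░
░░░░░░░░░░░░░
░░░░░░░░░░░░░
░░░░░░░░░░░░░
░░░░░░░░░░░░░

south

░░░░·····░░░░
░░░░■■·■■░░░░
░░░░■■·■■░░░░
░░░░■■·■■░░░░
░░░░■■·■■░░░░
░░░░■■·■■░░░░
░░░░··◆··░░░░
░░░░■■·■■░░░░
░░░░■■·■■░░░░
░░░░░░░░░░░░░
░░░░░░░░░░░░░
░░░░░░░░░░░░░
░░░░░░░░░░░░░

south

░░░░■■·■■░░░░
░░░░■■·■■░░░░
░░░░■■·■■░░░░
░░░░■■·■■░░░░
░░░░■■·■■░░░░
░░░░·····░░░░
░░░░■■◆■■░░░░
░░░░■■·■■░░░░
░░░░■■·■■░░░░
░░░░░░░░░░░░░
░░░░░░░░░░░░░
░░░░░░░░░░░░░
░░░░░░░░░░░░░

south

░░░░■■·■■░░░░
░░░░■■·■■░░░░
░░░░■■·■■░░░░
░░░░■■·■■░░░░
░░░░·····░░░░
░░░░■■·■■░░░░
░░░░■■◆■■░░░░
░░░░■■·■■░░░░
░░░░■■·■■░░░░
░░░░░░░░░░░░░
░░░░░░░░░░░░░
░░░░░░░░░░░░░
░░░░░░░░░░░░░

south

░░░░■■·■■░░░░
░░░░■■·■■░░░░
░░░░■■·■■░░░░
░░░░·····░░░░
░░░░■■·■■░░░░
░░░░■■·■■░░░░
░░░░■■◆■■░░░░
░░░░■■·■■░░░░
░░░░■■·■■░░░░
░░░░░░░░░░░░░
░░░░░░░░░░░░░
░░░░░░░░░░░░░
░░░░░░░░░░░░░

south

░░░░■■·■■░░░░
░░░░■■·■■░░░░
░░░░·····░░░░
░░░░■■·■■░░░░
░░░░■■·■■░░░░
░░░░■■·■■░░░░
░░░░■■◆■■░░░░
░░░░■■·■■░░░░
░░░░■■·■■░░░░
░░░░░░░░░░░░░
░░░░░░░░░░░░░
░░░░░░░░░░░░░
░░░░░░░░░░░░░

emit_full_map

■■■■■
■■■■■
····★
·····
·····
■■·■■
■■·■■
■■·■■
■■·■■
■■·■■
·····
■■·■■
■■·■■
■■·■■
■■◆■■
■■·■■
■■·■■

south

░░░░■■·■■░░░░
░░░░·····░░░░
░░░░■■·■■░░░░
░░░░■■·■■░░░░
░░░░■■·■■░░░░
░░░░■■·■■░░░░
░░░░■■◆■■░░░░
░░░░■■·■■░░░░
░░░░■■·■■░░░░
░░░░░░░░░░░░░
░░░░░░░░░░░░░
░░░░░░░░░░░░░
░░░░░░░░░░░░░

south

░░░░·····░░░░
░░░░■■·■■░░░░
░░░░■■·■■░░░░
░░░░■■·■■░░░░
░░░░■■·■■░░░░
░░░░■■·■■░░░░
░░░░■■◆■■░░░░
░░░░■■·■■░░░░
░░░░■■·■■░░░░
░░░░░░░░░░░░░
░░░░░░░░░░░░░
░░░░░░░░░░░░░
░░░░░░░░░░░░░

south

░░░░■■·■■░░░░
░░░░■■·■■░░░░
░░░░■■·■■░░░░
░░░░■■·■■░░░░
░░░░■■·■■░░░░
░░░░■■·■■░░░░
░░░░■■◆■■░░░░
░░░░■■·■■░░░░
░░░░■■·■■░░░░
░░░░░░░░░░░░░
░░░░░░░░░░░░░
░░░░░░░░░░░░░
░░░░░░░░░░░░░

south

░░░░■■·■■░░░░
░░░░■■·■■░░░░
░░░░■■·■■░░░░
░░░░■■·■■░░░░
░░░░■■·■■░░░░
░░░░■■·■■░░░░
░░░░■■◆■■░░░░
░░░░■■·■■░░░░
░░░░·····░░░░
░░░░░░░░░░░░░
░░░░░░░░░░░░░
░░░░░░░░░░░░░
░░░░░░░░░░░░░

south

░░░░■■·■■░░░░
░░░░■■·■■░░░░
░░░░■■·■■░░░░
░░░░■■·■■░░░░
░░░░■■·■■░░░░
░░░░■■·■■░░░░
░░░░■■◆■■░░░░
░░░░·····░░░░
░░░░■■·■■░░░░
░░░░░░░░░░░░░
░░░░░░░░░░░░░
░░░░░░░░░░░░░
░░░░░░░░░░░░░

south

░░░░■■·■■░░░░
░░░░■■·■■░░░░
░░░░■■·■■░░░░
░░░░■■·■■░░░░
░░░░■■·■■░░░░
░░░░■■·■■░░░░
░░░░··◆··░░░░
░░░░■■·■■░░░░
░░░░■■·■■░░░░
░░░░░░░░░░░░░
░░░░░░░░░░░░░
░░░░░░░░░░░░░
░░░░░░░░░░░░░

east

░░░■■·■■░░░░░
░░░■■·■■░░░░░
░░░■■·■■░░░░░
░░░■■·■■░░░░░
░░░■■·■■■░░░░
░░░■■·■■■░░░░
░░░···◆··░░░░
░░░■■·■■■░░░░
░░░■■·■■■░░░░
░░░░░░░░░░░░░
░░░░░░░░░░░░░
░░░░░░░░░░░░░
░░░░░░░░░░░░░

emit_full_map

■■■■■░
■■■■■░
····★░
·····░
·····░
■■·■■░
■■·■■░
■■·■■░
■■·■■░
■■·■■░
·····░
■■·■■░
■■·■■░
■■·■■░
■■·■■░
■■·■■░
■■·■■░
■■·■■░
■■·■■■
■■·■■■
···◆··
■■·■■■
■■·■■■


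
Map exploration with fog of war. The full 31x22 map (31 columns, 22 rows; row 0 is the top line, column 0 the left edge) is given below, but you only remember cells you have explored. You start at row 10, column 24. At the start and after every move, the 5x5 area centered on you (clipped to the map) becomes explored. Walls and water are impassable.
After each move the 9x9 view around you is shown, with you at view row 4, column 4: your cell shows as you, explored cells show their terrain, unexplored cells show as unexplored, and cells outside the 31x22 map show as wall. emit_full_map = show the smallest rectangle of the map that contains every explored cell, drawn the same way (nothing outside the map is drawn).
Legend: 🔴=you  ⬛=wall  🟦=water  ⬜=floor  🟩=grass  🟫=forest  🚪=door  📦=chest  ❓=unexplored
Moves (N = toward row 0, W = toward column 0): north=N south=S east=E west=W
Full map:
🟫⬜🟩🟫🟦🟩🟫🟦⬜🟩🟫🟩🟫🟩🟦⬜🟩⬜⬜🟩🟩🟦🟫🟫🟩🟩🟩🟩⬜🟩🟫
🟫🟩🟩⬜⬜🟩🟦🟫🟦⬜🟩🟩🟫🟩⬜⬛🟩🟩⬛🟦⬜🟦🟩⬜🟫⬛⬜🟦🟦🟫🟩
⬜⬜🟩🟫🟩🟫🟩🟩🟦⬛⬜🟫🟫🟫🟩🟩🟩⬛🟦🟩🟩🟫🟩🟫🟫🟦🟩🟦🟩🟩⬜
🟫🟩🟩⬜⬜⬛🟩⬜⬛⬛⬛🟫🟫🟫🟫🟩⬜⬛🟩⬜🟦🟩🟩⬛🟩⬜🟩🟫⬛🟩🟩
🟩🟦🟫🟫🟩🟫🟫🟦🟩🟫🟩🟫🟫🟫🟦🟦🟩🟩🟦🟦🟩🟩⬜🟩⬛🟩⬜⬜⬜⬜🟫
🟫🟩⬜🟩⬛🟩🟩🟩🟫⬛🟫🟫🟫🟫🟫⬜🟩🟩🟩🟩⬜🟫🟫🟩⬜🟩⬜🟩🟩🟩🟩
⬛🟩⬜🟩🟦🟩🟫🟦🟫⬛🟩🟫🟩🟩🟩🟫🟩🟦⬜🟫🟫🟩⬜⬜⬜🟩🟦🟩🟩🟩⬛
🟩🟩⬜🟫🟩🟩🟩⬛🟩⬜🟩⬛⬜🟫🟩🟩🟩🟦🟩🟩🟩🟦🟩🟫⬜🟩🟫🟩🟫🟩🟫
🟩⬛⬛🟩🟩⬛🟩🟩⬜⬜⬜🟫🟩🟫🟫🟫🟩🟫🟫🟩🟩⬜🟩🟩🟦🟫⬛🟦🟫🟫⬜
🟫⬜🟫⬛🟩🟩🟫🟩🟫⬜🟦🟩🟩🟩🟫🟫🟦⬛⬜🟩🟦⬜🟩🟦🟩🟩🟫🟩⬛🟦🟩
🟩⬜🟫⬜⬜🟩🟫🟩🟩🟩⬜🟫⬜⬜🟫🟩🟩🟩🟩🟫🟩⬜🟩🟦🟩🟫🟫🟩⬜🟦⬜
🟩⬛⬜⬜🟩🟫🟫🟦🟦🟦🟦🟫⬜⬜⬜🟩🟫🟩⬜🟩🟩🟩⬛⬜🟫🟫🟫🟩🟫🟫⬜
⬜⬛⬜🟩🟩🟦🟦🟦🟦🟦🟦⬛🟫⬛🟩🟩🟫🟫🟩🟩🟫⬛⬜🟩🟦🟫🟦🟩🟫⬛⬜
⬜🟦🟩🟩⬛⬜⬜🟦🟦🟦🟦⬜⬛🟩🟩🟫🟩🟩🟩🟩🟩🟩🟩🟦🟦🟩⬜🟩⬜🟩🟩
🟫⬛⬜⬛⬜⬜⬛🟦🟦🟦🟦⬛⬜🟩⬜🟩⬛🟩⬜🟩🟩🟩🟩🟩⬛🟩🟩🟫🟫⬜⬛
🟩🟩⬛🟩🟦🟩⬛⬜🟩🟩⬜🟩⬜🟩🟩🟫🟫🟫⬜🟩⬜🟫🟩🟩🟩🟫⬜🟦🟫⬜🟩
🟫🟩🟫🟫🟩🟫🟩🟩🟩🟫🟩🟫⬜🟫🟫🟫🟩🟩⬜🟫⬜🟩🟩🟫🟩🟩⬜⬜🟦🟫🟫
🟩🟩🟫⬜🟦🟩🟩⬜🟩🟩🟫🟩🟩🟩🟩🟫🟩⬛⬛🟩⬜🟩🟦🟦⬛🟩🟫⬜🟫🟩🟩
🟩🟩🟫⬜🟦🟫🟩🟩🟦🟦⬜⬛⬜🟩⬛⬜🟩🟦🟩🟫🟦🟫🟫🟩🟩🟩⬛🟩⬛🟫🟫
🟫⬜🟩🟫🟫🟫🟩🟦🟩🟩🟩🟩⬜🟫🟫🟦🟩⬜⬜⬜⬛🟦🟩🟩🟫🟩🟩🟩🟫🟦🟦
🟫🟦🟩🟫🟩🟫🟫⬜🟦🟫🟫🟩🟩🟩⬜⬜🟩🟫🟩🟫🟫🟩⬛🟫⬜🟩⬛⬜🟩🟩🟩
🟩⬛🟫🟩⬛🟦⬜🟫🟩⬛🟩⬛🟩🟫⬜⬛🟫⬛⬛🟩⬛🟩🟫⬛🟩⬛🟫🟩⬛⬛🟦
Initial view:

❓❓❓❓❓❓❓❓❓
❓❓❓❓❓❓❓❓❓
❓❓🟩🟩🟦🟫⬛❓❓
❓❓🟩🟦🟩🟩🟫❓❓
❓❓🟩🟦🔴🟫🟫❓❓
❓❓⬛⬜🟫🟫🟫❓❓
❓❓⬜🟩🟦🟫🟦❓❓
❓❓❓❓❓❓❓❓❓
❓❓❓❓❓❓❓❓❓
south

❓❓❓❓❓❓❓❓❓
❓❓🟩🟩🟦🟫⬛❓❓
❓❓🟩🟦🟩🟩🟫❓❓
❓❓🟩🟦🟩🟫🟫❓❓
❓❓⬛⬜🔴🟫🟫❓❓
❓❓⬜🟩🟦🟫🟦❓❓
❓❓🟩🟦🟦🟩⬜❓❓
❓❓❓❓❓❓❓❓❓
❓❓❓❓❓❓❓❓❓

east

❓❓❓❓❓❓❓❓❓
❓🟩🟩🟦🟫⬛❓❓❓
❓🟩🟦🟩🟩🟫🟩❓❓
❓🟩🟦🟩🟫🟫🟩❓❓
❓⬛⬜🟫🔴🟫🟩❓❓
❓⬜🟩🟦🟫🟦🟩❓❓
❓🟩🟦🟦🟩⬜🟩❓❓
❓❓❓❓❓❓❓❓❓
❓❓❓❓❓❓❓❓❓

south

❓🟩🟩🟦🟫⬛❓❓❓
❓🟩🟦🟩🟩🟫🟩❓❓
❓🟩🟦🟩🟫🟫🟩❓❓
❓⬛⬜🟫🟫🟫🟩❓❓
❓⬜🟩🟦🔴🟦🟩❓❓
❓🟩🟦🟦🟩⬜🟩❓❓
❓❓🟩⬛🟩🟩🟫❓❓
❓❓❓❓❓❓❓❓❓
❓❓❓❓❓❓❓❓❓

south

❓🟩🟦🟩🟩🟫🟩❓❓
❓🟩🟦🟩🟫🟫🟩❓❓
❓⬛⬜🟫🟫🟫🟩❓❓
❓⬜🟩🟦🟫🟦🟩❓❓
❓🟩🟦🟦🔴⬜🟩❓❓
❓❓🟩⬛🟩🟩🟫❓❓
❓❓🟩🟩🟫⬜🟦❓❓
❓❓❓❓❓❓❓❓❓
❓❓❓❓❓❓❓❓❓

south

❓🟩🟦🟩🟫🟫🟩❓❓
❓⬛⬜🟫🟫🟫🟩❓❓
❓⬜🟩🟦🟫🟦🟩❓❓
❓🟩🟦🟦🟩⬜🟩❓❓
❓❓🟩⬛🔴🟩🟫❓❓
❓❓🟩🟩🟫⬜🟦❓❓
❓❓🟫🟩🟩⬜⬜❓❓
❓❓❓❓❓❓❓❓❓
❓❓❓❓❓❓❓❓❓

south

❓⬛⬜🟫🟫🟫🟩❓❓
❓⬜🟩🟦🟫🟦🟩❓❓
❓🟩🟦🟦🟩⬜🟩❓❓
❓❓🟩⬛🟩🟩🟫❓❓
❓❓🟩🟩🔴⬜🟦❓❓
❓❓🟫🟩🟩⬜⬜❓❓
❓❓🟦⬛🟩🟫⬜❓❓
❓❓❓❓❓❓❓❓❓
❓❓❓❓❓❓❓❓❓

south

❓⬜🟩🟦🟫🟦🟩❓❓
❓🟩🟦🟦🟩⬜🟩❓❓
❓❓🟩⬛🟩🟩🟫❓❓
❓❓🟩🟩🟫⬜🟦❓❓
❓❓🟫🟩🔴⬜⬜❓❓
❓❓🟦⬛🟩🟫⬜❓❓
❓❓🟩🟩🟩⬛🟩❓❓
❓❓❓❓❓❓❓❓❓
❓❓❓❓❓❓❓❓❓

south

❓🟩🟦🟦🟩⬜🟩❓❓
❓❓🟩⬛🟩🟩🟫❓❓
❓❓🟩🟩🟫⬜🟦❓❓
❓❓🟫🟩🟩⬜⬜❓❓
❓❓🟦⬛🔴🟫⬜❓❓
❓❓🟩🟩🟩⬛🟩❓❓
❓❓🟩🟫🟩🟩🟩❓❓
❓❓❓❓❓❓❓❓❓
❓❓❓❓❓❓❓❓❓

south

❓❓🟩⬛🟩🟩🟫❓❓
❓❓🟩🟩🟫⬜🟦❓❓
❓❓🟫🟩🟩⬜⬜❓❓
❓❓🟦⬛🟩🟫⬜❓❓
❓❓🟩🟩🔴⬛🟩❓❓
❓❓🟩🟫🟩🟩🟩❓❓
❓❓🟫⬜🟩⬛⬜❓❓
❓❓❓❓❓❓❓❓❓
⬛⬛⬛⬛⬛⬛⬛⬛⬛

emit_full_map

🟩🟩🟦🟫⬛❓
🟩🟦🟩🟩🟫🟩
🟩🟦🟩🟫🟫🟩
⬛⬜🟫🟫🟫🟩
⬜🟩🟦🟫🟦🟩
🟩🟦🟦🟩⬜🟩
❓🟩⬛🟩🟩🟫
❓🟩🟩🟫⬜🟦
❓🟫🟩🟩⬜⬜
❓🟦⬛🟩🟫⬜
❓🟩🟩🔴⬛🟩
❓🟩🟫🟩🟩🟩
❓🟫⬜🟩⬛⬜

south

❓❓🟩🟩🟫⬜🟦❓❓
❓❓🟫🟩🟩⬜⬜❓❓
❓❓🟦⬛🟩🟫⬜❓❓
❓❓🟩🟩🟩⬛🟩❓❓
❓❓🟩🟫🔴🟩🟩❓❓
❓❓🟫⬜🟩⬛⬜❓❓
❓❓⬛🟩⬛🟫🟩❓❓
⬛⬛⬛⬛⬛⬛⬛⬛⬛
⬛⬛⬛⬛⬛⬛⬛⬛⬛

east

❓🟩🟩🟫⬜🟦❓❓❓
❓🟫🟩🟩⬜⬜❓❓❓
❓🟦⬛🟩🟫⬜🟫❓❓
❓🟩🟩🟩⬛🟩⬛❓❓
❓🟩🟫🟩🔴🟩🟫❓❓
❓🟫⬜🟩⬛⬜🟩❓❓
❓⬛🟩⬛🟫🟩⬛❓❓
⬛⬛⬛⬛⬛⬛⬛⬛⬛
⬛⬛⬛⬛⬛⬛⬛⬛⬛

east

🟩🟩🟫⬜🟦❓❓❓⬛
🟫🟩🟩⬜⬜❓❓❓⬛
🟦⬛🟩🟫⬜🟫🟩❓⬛
🟩🟩🟩⬛🟩⬛🟫❓⬛
🟩🟫🟩🟩🔴🟫🟦❓⬛
🟫⬜🟩⬛⬜🟩🟩❓⬛
⬛🟩⬛🟫🟩⬛⬛❓⬛
⬛⬛⬛⬛⬛⬛⬛⬛⬛
⬛⬛⬛⬛⬛⬛⬛⬛⬛

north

🟩⬛🟩🟩🟫❓❓❓⬛
🟩🟩🟫⬜🟦❓❓❓⬛
🟫🟩🟩⬜⬜🟦🟫❓⬛
🟦⬛🟩🟫⬜🟫🟩❓⬛
🟩🟩🟩⬛🔴⬛🟫❓⬛
🟩🟫🟩🟩🟩🟫🟦❓⬛
🟫⬜🟩⬛⬜🟩🟩❓⬛
⬛🟩⬛🟫🟩⬛⬛❓⬛
⬛⬛⬛⬛⬛⬛⬛⬛⬛

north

🟦🟦🟩⬜🟩❓❓❓⬛
🟩⬛🟩🟩🟫❓❓❓⬛
🟩🟩🟫⬜🟦🟫⬜❓⬛
🟫🟩🟩⬜⬜🟦🟫❓⬛
🟦⬛🟩🟫🔴🟫🟩❓⬛
🟩🟩🟩⬛🟩⬛🟫❓⬛
🟩🟫🟩🟩🟩🟫🟦❓⬛
🟫⬜🟩⬛⬜🟩🟩❓⬛
⬛🟩⬛🟫🟩⬛⬛❓⬛

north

🟩🟦🟫🟦🟩❓❓❓⬛
🟦🟦🟩⬜🟩❓❓❓⬛
🟩⬛🟩🟩🟫🟫⬜❓⬛
🟩🟩🟫⬜🟦🟫⬜❓⬛
🟫🟩🟩⬜🔴🟦🟫❓⬛
🟦⬛🟩🟫⬜🟫🟩❓⬛
🟩🟩🟩⬛🟩⬛🟫❓⬛
🟩🟫🟩🟩🟩🟫🟦❓⬛
🟫⬜🟩⬛⬜🟩🟩❓⬛

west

⬜🟩🟦🟫🟦🟩❓❓❓
🟩🟦🟦🟩⬜🟩❓❓❓
❓🟩⬛🟩🟩🟫🟫⬜❓
❓🟩🟩🟫⬜🟦🟫⬜❓
❓🟫🟩🟩🔴⬜🟦🟫❓
❓🟦⬛🟩🟫⬜🟫🟩❓
❓🟩🟩🟩⬛🟩⬛🟫❓
❓🟩🟫🟩🟩🟩🟫🟦❓
❓🟫⬜🟩⬛⬜🟩🟩❓

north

⬛⬜🟫🟫🟫🟩❓❓❓
⬜🟩🟦🟫🟦🟩❓❓❓
🟩🟦🟦🟩⬜🟩⬜❓❓
❓🟩⬛🟩🟩🟫🟫⬜❓
❓🟩🟩🟫🔴🟦🟫⬜❓
❓🟫🟩🟩⬜⬜🟦🟫❓
❓🟦⬛🟩🟫⬜🟫🟩❓
❓🟩🟩🟩⬛🟩⬛🟫❓
❓🟩🟫🟩🟩🟩🟫🟦❓

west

❓⬛⬜🟫🟫🟫🟩❓❓
❓⬜🟩🟦🟫🟦🟩❓❓
❓🟩🟦🟦🟩⬜🟩⬜❓
❓❓🟩⬛🟩🟩🟫🟫⬜
❓❓🟩🟩🔴⬜🟦🟫⬜
❓❓🟫🟩🟩⬜⬜🟦🟫
❓❓🟦⬛🟩🟫⬜🟫🟩
❓❓🟩🟩🟩⬛🟩⬛🟫
❓❓🟩🟫🟩🟩🟩🟫🟦

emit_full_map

🟩🟩🟦🟫⬛❓❓❓
🟩🟦🟩🟩🟫🟩❓❓
🟩🟦🟩🟫🟫🟩❓❓
⬛⬜🟫🟫🟫🟩❓❓
⬜🟩🟦🟫🟦🟩❓❓
🟩🟦🟦🟩⬜🟩⬜❓
❓🟩⬛🟩🟩🟫🟫⬜
❓🟩🟩🔴⬜🟦🟫⬜
❓🟫🟩🟩⬜⬜🟦🟫
❓🟦⬛🟩🟫⬜🟫🟩
❓🟩🟩🟩⬛🟩⬛🟫
❓🟩🟫🟩🟩🟩🟫🟦
❓🟫⬜🟩⬛⬜🟩🟩
❓⬛🟩⬛🟫🟩⬛⬛

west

❓❓⬛⬜🟫🟫🟫🟩❓
❓❓⬜🟩🟦🟫🟦🟩❓
❓❓🟩🟦🟦🟩⬜🟩⬜
❓❓🟩🟩⬛🟩🟩🟫🟫
❓❓🟩🟩🔴🟫⬜🟦🟫
❓❓🟩🟫🟩🟩⬜⬜🟦
❓❓🟦🟦⬛🟩🟫⬜🟫
❓❓❓🟩🟩🟩⬛🟩⬛
❓❓❓🟩🟫🟩🟩🟩🟫

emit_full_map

🟩🟩🟦🟫⬛❓❓❓
🟩🟦🟩🟩🟫🟩❓❓
🟩🟦🟩🟫🟫🟩❓❓
⬛⬜🟫🟫🟫🟩❓❓
⬜🟩🟦🟫🟦🟩❓❓
🟩🟦🟦🟩⬜🟩⬜❓
🟩🟩⬛🟩🟩🟫🟫⬜
🟩🟩🔴🟫⬜🟦🟫⬜
🟩🟫🟩🟩⬜⬜🟦🟫
🟦🟦⬛🟩🟫⬜🟫🟩
❓🟩🟩🟩⬛🟩⬛🟫
❓🟩🟫🟩🟩🟩🟫🟦
❓🟫⬜🟩⬛⬜🟩🟩
❓⬛🟩⬛🟫🟩⬛⬛


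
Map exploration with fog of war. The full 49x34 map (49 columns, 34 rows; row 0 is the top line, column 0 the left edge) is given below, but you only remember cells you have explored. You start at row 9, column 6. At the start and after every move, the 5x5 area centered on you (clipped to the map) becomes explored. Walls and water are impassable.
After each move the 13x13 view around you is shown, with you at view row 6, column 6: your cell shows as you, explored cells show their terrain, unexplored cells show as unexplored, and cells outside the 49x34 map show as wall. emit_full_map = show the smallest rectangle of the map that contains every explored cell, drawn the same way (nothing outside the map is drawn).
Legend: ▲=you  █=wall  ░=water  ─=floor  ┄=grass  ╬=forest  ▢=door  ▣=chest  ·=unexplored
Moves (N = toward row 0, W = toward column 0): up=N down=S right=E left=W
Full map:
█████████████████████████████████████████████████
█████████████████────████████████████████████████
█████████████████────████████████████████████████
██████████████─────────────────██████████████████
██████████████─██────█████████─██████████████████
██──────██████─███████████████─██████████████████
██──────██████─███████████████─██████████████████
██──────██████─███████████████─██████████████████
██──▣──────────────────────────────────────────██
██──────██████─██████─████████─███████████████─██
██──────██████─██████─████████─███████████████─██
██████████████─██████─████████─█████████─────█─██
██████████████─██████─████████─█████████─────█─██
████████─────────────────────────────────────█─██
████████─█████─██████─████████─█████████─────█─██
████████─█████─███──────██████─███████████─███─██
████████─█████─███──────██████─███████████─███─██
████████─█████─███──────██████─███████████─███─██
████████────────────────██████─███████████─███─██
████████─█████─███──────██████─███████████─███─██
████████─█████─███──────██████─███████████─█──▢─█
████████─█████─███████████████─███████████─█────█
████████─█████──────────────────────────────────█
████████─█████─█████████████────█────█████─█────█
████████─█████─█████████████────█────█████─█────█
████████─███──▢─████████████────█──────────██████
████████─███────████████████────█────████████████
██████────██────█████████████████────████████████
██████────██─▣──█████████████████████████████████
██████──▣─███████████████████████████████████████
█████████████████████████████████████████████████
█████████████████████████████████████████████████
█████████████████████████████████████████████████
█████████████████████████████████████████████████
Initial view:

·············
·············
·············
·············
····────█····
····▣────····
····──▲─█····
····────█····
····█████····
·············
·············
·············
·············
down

·············
·············
·············
····────█····
····▣────····
····────█····
····──▲─█····
····█████····
····█████····
·············
·············
·············
·············

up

·············
·············
·············
·············
····────█····
····▣────····
····──▲─█····
····────█····
····█████····
····█████····
·············
·············
·············

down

·············
·············
·············
····────█····
····▣────····
····────█····
····──▲─█····
····█████····
····█████····
·············
·············
·············
·············

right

·············
·············
·············
···────█·····
···▣─────····
···────██····
···───▲██····
···██████····
···██████····
·············
·············
·············
·············

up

·············
·············
·············
·············
···────██····
···▣─────····
···───▲██····
···────██····
···██████····
···██████····
·············
·············
·············

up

·············
·············
·············
·············
····───██····
···────██····
···▣──▲──····
···────██····
···────██····
···██████····
···██████····
·············
·············

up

·············
·············
·············
·············
····───██····
····───██····
···───▲██····
···▣─────····
···────██····
···────██····
···██████····
···██████····
·············

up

·············
·············
·············
·············
····█████····
····───██····
····──▲██····
···────██····
···▣─────····
···────██····
···────██····
···██████····
···██████····

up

█████████████
·············
·············
·············
····█████····
····█████····
····──▲██····
····───██····
···────██····
···▣─────····
···────██····
···────██····
···██████····

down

·············
·············
·············
····█████····
····█████····
····───██····
····──▲██····
···────██····
···▣─────····
···────██····
···────██····
···██████····
···██████····

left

·············
·············
·············
·····█████···
····██████···
····────██···
····──▲─██···
····────██···
····▣─────···
····────██···
····────██···
····██████···
····██████···

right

·············
·············
·············
····█████····
···██████····
···────██····
···───▲██····
···────██····
···▣─────····
···────██····
···────██····
···██████····
···██████····

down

·············
·············
····█████····
···██████····
···────██····
···────██····
···───▲██····
···▣─────····
···────██····
···────██····
···██████····
···██████····
·············

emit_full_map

·█████
██████
────██
────██
───▲██
▣─────
────██
────██
██████
██████

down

·············
····█████····
···██████····
···────██····
···────██····
···────██····
···▣──▲──····
···────██····
···────██····
···██████····
···██████····
·············
·············

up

·············
·············
····█████····
···██████····
···────██····
···────██····
···───▲██····
···▣─────····
···────██····
···────██····
···██████····
···██████····
·············

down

·············
····█████····
···██████····
···────██····
···────██····
···────██····
···▣──▲──····
···────██····
···────██····
···██████····
···██████····
·············
·············


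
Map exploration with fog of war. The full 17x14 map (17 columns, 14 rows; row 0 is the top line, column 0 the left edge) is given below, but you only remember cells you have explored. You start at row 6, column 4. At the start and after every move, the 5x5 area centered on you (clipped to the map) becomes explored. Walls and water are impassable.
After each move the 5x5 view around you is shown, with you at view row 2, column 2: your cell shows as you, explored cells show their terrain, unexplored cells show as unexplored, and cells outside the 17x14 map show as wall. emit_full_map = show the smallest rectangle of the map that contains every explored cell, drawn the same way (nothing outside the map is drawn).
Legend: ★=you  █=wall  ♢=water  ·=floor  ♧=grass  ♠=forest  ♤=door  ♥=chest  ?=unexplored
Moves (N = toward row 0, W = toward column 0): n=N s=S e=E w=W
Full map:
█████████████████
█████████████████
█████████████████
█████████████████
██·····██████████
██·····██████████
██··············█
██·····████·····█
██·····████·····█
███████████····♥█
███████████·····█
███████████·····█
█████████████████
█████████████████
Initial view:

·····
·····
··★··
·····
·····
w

█····
█····
█·★··
█····
█····

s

█····
█····
█·★··
█····
█████

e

·····
·····
··★··
·····
█████

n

·····
·····
··★··
·····
·····

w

█····
█····
█·★··
█····
█····

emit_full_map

█·····
█·····
█·★···
█·····
█·····
██████

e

·····
·····
··★··
·····
·····

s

·····
·····
··★··
·····
█████

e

····█
·····
··★·█
····█
█████

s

·····
····█
··★·█
█████
█████

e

·····
···██
··★██
█████
█████

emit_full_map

█·····??
█·····█?
█·······
█·····██
█····★██
████████
??██████

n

···██
·····
··★██
···██
█████

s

·····
···██
··★██
█████
█████

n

···██
·····
··★██
···██
█████
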